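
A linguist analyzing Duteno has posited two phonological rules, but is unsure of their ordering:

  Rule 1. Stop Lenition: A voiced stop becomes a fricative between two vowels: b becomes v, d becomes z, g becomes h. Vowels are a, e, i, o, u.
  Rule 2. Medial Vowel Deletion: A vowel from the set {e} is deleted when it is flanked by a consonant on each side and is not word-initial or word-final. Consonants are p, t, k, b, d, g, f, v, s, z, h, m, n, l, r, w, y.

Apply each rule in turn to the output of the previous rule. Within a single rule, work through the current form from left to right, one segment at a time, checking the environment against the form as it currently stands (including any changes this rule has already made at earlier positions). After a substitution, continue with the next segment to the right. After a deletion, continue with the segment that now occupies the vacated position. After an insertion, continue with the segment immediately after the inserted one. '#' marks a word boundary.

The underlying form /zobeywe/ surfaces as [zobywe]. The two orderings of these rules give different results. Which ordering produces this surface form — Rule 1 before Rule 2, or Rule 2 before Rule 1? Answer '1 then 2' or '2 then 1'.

Order 1 then 2:
  1 Stop Lenition: [zobeywe] → [zoveywe]
  2 Medial Vowel Deletion: [zoveywe] → [zovywe]
  result: [zovywe]
Order 2 then 1:
  2 Medial Vowel Deletion: [zobeywe] → [zobywe]
  1 Stop Lenition: no change — [zobywe]
  result: [zobywe]

2 then 1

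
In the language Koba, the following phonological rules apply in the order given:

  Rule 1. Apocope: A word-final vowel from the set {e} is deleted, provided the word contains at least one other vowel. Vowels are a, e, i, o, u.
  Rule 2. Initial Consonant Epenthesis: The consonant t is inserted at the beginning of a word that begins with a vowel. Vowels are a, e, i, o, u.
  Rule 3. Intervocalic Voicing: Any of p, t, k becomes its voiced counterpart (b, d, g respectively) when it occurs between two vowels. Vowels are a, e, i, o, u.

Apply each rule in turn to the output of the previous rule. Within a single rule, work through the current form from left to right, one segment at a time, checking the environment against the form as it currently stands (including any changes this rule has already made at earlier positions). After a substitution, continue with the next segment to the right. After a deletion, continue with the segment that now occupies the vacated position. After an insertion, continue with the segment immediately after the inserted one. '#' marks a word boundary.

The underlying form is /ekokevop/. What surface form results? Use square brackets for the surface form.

Rule 1 Apocope: no change — [ekokevop]
Rule 2 Initial Consonant Epenthesis: [ekokevop] → [tekokevop]
Rule 3 Intervocalic Voicing: [tekokevop] → [tegogevop]

[tegogevop]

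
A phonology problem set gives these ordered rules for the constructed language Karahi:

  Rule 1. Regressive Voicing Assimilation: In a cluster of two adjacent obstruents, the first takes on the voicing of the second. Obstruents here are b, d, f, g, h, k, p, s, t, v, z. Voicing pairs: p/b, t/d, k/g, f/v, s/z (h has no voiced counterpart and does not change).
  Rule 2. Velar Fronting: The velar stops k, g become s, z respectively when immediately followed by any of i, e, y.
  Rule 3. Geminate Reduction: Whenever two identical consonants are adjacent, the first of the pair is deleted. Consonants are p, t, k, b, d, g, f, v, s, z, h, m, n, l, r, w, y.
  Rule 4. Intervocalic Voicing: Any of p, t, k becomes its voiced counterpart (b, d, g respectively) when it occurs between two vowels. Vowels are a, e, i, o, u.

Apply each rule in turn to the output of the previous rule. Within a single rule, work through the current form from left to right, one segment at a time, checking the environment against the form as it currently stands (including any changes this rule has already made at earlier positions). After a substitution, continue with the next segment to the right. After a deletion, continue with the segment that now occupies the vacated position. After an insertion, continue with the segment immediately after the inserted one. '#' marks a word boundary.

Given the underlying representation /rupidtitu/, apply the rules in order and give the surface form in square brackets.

Rule 1 Regressive Voicing Assimilation: [rupidtitu] → [rupittitu]
Rule 2 Velar Fronting: no change — [rupittitu]
Rule 3 Geminate Reduction: [rupittitu] → [rupititu]
Rule 4 Intervocalic Voicing: [rupititu] → [rubididu]

[rubididu]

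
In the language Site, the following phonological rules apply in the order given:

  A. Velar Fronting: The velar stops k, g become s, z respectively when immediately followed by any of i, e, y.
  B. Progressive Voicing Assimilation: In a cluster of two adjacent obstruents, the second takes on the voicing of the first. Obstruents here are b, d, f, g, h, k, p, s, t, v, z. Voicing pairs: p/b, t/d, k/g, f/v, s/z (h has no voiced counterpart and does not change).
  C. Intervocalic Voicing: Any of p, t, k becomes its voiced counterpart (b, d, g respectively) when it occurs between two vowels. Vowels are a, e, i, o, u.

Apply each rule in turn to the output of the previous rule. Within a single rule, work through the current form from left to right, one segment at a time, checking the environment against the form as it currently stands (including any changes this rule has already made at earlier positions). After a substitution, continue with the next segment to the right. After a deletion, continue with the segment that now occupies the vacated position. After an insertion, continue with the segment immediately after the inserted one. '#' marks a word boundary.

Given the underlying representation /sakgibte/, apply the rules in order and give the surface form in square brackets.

A Velar Fronting: [sakgibte] → [sakzibte]
B Progressive Voicing Assimilation: [sakzibte] → [saksibde]
C Intervocalic Voicing: no change — [saksibde]

[saksibde]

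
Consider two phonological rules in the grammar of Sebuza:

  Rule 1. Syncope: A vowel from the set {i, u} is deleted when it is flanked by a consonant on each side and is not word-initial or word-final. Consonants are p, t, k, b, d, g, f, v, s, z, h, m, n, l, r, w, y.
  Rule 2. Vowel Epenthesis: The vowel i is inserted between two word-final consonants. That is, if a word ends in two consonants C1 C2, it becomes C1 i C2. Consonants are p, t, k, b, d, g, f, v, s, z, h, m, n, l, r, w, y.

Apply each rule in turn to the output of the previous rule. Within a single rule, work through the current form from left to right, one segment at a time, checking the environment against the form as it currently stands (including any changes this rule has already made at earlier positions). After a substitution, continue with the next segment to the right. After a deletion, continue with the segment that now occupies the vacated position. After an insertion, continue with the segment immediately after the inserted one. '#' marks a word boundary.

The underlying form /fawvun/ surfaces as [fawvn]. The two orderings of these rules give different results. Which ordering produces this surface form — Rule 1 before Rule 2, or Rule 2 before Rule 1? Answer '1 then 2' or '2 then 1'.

2 then 1

Order 1 then 2:
  1 Syncope: [fawvun] → [fawvn]
  2 Vowel Epenthesis: [fawvn] → [fawvin]
  result: [fawvin]
Order 2 then 1:
  2 Vowel Epenthesis: no change — [fawvun]
  1 Syncope: [fawvun] → [fawvn]
  result: [fawvn]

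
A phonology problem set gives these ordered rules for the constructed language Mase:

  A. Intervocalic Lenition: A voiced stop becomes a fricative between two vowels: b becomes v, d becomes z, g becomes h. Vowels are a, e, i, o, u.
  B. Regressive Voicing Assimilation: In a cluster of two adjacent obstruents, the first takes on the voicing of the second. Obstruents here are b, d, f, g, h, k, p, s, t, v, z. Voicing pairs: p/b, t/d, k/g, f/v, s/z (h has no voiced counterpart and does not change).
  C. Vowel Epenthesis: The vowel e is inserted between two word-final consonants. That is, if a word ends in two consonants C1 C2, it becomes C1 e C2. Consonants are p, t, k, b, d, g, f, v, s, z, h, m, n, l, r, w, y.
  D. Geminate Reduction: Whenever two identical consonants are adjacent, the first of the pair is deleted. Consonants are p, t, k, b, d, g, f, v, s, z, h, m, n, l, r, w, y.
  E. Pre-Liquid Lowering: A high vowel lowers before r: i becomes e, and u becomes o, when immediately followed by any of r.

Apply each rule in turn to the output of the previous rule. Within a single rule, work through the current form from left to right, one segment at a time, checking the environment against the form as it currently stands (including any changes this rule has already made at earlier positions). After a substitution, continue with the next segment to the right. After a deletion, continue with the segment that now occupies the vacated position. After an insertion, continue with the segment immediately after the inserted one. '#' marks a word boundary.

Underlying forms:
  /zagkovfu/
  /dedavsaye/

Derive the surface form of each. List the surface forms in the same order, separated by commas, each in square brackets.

[zakofu], [dezafsaye]

/zagkovfu/:
  A Intervocalic Lenition: no change — [zagkovfu]
  B Regressive Voicing Assimilation: [zagkovfu] → [zakkoffu]
  C Vowel Epenthesis: no change — [zakkoffu]
  D Geminate Reduction: [zakkoffu] → [zakofu]
  E Pre-Liquid Lowering: no change — [zakofu]
/dedavsaye/:
  A Intervocalic Lenition: [dedavsaye] → [dezavsaye]
  B Regressive Voicing Assimilation: [dezavsaye] → [dezafsaye]
  C Vowel Epenthesis: no change — [dezafsaye]
  D Geminate Reduction: no change — [dezafsaye]
  E Pre-Liquid Lowering: no change — [dezafsaye]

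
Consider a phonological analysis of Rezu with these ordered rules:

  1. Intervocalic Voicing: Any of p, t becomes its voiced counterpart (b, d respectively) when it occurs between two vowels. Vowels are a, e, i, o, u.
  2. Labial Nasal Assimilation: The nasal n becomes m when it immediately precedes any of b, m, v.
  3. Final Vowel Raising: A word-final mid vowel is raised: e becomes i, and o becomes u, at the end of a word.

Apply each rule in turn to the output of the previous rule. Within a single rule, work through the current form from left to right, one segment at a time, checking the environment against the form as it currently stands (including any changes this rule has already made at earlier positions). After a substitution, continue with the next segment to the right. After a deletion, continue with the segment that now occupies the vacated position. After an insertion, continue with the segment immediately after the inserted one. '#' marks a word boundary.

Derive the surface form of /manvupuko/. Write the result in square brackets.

[mamvubuku]

1 Intervocalic Voicing: [manvupuko] → [manvubuko]
2 Labial Nasal Assimilation: [manvubuko] → [mamvubuko]
3 Final Vowel Raising: [mamvubuko] → [mamvubuku]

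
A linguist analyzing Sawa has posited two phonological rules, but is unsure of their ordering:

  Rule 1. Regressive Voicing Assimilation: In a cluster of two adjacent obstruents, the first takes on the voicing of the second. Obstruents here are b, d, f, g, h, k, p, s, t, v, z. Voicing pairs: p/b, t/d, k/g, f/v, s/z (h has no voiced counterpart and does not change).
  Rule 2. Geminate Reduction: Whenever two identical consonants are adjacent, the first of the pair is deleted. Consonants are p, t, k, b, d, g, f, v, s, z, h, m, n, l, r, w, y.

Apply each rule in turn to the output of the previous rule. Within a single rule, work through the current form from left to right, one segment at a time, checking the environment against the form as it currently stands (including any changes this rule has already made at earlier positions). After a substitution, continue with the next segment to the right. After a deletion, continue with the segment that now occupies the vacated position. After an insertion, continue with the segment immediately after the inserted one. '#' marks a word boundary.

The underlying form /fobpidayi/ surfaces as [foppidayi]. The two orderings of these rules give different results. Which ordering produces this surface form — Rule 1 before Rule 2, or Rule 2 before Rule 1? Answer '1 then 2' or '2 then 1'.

2 then 1

Order 1 then 2:
  1 Regressive Voicing Assimilation: [fobpidayi] → [foppidayi]
  2 Geminate Reduction: [foppidayi] → [fopidayi]
  result: [fopidayi]
Order 2 then 1:
  2 Geminate Reduction: no change — [fobpidayi]
  1 Regressive Voicing Assimilation: [fobpidayi] → [foppidayi]
  result: [foppidayi]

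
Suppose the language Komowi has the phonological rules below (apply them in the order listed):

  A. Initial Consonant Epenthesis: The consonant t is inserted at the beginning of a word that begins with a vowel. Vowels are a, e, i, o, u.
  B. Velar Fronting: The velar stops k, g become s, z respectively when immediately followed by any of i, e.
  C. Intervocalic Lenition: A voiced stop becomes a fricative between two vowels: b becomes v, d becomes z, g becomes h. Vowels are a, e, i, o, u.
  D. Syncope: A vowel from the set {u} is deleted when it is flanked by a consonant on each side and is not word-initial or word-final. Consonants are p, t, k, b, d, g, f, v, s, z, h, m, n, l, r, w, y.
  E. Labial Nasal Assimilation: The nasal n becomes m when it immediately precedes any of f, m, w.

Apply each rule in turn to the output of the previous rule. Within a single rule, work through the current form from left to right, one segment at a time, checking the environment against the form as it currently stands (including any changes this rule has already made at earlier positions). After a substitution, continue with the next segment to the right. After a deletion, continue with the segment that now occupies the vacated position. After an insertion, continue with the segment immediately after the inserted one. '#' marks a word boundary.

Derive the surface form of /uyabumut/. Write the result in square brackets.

A Initial Consonant Epenthesis: [uyabumut] → [tuyabumut]
B Velar Fronting: no change — [tuyabumut]
C Intervocalic Lenition: [tuyabumut] → [tuyavumut]
D Syncope: [tuyavumut] → [tyavmt]
E Labial Nasal Assimilation: no change — [tyavmt]

[tyavmt]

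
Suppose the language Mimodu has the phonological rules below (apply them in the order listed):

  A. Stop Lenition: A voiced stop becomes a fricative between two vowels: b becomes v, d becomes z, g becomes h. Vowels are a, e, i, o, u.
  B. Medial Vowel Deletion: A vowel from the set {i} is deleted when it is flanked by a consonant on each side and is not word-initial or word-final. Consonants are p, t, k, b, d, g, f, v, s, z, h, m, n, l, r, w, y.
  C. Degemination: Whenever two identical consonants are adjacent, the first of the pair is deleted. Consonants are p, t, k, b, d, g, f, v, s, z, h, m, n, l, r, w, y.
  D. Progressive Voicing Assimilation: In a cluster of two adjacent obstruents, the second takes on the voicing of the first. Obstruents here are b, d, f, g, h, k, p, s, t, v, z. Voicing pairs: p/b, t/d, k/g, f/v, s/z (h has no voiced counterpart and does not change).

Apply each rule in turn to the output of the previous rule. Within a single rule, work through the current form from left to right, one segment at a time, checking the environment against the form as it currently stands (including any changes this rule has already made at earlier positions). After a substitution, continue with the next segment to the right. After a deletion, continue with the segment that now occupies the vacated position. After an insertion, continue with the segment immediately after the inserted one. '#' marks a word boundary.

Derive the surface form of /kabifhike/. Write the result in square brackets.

[kavvhke]

A Stop Lenition: [kabifhike] → [kavifhike]
B Medial Vowel Deletion: [kavifhike] → [kavfhke]
C Degemination: no change — [kavfhke]
D Progressive Voicing Assimilation: [kavfhke] → [kavvhke]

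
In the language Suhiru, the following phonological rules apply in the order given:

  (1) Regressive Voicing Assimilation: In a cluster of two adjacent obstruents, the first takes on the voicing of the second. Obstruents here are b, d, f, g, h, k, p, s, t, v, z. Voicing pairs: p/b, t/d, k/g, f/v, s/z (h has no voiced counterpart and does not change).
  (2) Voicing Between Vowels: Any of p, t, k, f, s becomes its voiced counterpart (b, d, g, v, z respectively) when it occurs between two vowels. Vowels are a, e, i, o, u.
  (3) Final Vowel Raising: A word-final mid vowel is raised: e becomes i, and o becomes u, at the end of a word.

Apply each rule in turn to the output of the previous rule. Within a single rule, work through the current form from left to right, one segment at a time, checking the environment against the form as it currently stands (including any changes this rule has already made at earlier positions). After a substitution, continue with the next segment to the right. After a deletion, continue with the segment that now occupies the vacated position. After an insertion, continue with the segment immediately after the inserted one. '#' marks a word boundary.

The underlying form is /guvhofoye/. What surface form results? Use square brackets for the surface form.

[gufhovoyi]

(1) Regressive Voicing Assimilation: [guvhofoye] → [gufhofoye]
(2) Voicing Between Vowels: [gufhofoye] → [gufhovoye]
(3) Final Vowel Raising: [gufhovoye] → [gufhovoyi]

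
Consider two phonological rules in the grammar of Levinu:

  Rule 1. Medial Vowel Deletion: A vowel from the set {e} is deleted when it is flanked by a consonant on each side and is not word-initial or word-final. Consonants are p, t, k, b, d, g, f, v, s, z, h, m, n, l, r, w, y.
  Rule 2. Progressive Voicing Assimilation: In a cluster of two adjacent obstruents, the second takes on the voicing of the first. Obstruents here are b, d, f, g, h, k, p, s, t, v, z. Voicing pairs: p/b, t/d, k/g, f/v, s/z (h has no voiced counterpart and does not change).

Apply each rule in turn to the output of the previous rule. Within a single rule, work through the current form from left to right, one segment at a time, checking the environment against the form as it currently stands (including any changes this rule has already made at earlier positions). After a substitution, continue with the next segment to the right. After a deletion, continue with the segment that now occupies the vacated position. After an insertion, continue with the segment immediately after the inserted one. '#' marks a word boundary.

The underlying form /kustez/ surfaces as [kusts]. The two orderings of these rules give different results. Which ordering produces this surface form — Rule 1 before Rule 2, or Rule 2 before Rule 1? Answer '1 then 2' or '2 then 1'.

1 then 2

Order 1 then 2:
  1 Medial Vowel Deletion: [kustez] → [kustz]
  2 Progressive Voicing Assimilation: [kustz] → [kusts]
  result: [kusts]
Order 2 then 1:
  2 Progressive Voicing Assimilation: no change — [kustez]
  1 Medial Vowel Deletion: [kustez] → [kustz]
  result: [kustz]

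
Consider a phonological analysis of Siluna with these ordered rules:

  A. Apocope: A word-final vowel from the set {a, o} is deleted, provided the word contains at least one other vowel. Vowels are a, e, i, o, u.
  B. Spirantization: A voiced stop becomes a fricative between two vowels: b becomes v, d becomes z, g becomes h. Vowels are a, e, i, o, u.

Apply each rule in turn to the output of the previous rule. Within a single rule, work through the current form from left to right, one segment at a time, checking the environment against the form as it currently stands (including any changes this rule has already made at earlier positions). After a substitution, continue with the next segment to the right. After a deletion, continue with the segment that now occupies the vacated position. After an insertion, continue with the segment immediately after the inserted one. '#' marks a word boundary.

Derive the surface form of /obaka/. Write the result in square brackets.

A Apocope: [obaka] → [obak]
B Spirantization: [obak] → [ovak]

[ovak]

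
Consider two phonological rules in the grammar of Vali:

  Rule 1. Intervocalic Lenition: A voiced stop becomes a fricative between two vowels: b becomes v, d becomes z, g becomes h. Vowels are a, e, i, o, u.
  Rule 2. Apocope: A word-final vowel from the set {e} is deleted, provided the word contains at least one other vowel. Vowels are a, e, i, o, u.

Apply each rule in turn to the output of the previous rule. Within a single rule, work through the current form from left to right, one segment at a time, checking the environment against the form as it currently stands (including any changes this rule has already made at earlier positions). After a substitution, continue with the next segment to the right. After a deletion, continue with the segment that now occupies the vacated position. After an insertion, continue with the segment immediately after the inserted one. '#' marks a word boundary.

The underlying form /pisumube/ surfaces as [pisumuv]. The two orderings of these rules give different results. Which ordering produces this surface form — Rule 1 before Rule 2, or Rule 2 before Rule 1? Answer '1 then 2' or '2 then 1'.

1 then 2

Order 1 then 2:
  1 Intervocalic Lenition: [pisumube] → [pisumuve]
  2 Apocope: [pisumuve] → [pisumuv]
  result: [pisumuv]
Order 2 then 1:
  2 Apocope: [pisumube] → [pisumub]
  1 Intervocalic Lenition: no change — [pisumub]
  result: [pisumub]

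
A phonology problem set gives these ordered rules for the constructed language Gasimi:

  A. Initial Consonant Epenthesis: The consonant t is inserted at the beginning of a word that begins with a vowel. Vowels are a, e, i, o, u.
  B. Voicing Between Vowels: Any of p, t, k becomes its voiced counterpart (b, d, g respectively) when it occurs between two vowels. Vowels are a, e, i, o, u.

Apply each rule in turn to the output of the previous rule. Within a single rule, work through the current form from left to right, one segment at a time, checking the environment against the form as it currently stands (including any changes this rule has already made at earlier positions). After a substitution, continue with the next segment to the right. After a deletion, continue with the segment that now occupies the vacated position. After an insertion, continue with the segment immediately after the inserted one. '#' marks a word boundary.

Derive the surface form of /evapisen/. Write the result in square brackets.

[tevabisen]

A Initial Consonant Epenthesis: [evapisen] → [tevapisen]
B Voicing Between Vowels: [tevapisen] → [tevabisen]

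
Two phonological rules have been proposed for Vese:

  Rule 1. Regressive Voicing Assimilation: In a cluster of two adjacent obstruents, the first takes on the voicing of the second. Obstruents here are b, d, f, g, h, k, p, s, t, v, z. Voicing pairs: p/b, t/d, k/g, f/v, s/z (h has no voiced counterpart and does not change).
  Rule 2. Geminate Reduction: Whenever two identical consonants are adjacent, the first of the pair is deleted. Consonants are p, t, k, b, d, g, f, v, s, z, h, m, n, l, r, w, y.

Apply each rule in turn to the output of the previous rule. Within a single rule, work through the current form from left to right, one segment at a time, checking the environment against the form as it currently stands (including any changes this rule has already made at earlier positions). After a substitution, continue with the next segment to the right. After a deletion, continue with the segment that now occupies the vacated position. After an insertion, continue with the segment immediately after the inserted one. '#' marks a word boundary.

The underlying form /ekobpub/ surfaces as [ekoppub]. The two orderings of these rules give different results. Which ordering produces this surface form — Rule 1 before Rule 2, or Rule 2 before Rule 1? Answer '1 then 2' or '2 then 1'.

Order 1 then 2:
  1 Regressive Voicing Assimilation: [ekobpub] → [ekoppub]
  2 Geminate Reduction: [ekoppub] → [ekopub]
  result: [ekopub]
Order 2 then 1:
  2 Geminate Reduction: no change — [ekobpub]
  1 Regressive Voicing Assimilation: [ekobpub] → [ekoppub]
  result: [ekoppub]

2 then 1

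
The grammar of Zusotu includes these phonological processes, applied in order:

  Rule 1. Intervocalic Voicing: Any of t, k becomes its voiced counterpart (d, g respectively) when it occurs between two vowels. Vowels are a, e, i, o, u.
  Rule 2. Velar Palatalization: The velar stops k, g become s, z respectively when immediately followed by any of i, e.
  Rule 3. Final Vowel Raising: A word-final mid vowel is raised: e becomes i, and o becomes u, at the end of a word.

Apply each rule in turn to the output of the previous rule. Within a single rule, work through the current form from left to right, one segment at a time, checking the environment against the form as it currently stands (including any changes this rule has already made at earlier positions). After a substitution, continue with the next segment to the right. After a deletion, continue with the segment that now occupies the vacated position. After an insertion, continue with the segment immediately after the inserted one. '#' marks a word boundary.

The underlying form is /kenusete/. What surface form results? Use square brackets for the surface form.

Rule 1 Intervocalic Voicing: [kenusete] → [kenusede]
Rule 2 Velar Palatalization: [kenusede] → [senusede]
Rule 3 Final Vowel Raising: [senusede] → [senusedi]

[senusedi]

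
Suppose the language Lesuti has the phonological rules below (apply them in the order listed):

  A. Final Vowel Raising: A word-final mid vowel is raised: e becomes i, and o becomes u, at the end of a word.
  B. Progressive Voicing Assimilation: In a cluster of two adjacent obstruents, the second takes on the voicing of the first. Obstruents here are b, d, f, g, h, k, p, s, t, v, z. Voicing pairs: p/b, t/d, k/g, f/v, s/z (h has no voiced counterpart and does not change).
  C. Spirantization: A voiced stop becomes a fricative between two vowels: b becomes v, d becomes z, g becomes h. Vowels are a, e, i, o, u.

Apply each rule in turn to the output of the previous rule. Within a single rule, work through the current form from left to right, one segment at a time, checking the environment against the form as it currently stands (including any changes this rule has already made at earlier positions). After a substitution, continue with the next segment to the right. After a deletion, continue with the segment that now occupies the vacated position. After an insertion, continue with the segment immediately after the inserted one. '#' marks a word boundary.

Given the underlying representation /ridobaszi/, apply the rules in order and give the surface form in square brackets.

A Final Vowel Raising: no change — [ridobaszi]
B Progressive Voicing Assimilation: [ridobaszi] → [ridobassi]
C Spirantization: [ridobassi] → [rizovassi]

[rizovassi]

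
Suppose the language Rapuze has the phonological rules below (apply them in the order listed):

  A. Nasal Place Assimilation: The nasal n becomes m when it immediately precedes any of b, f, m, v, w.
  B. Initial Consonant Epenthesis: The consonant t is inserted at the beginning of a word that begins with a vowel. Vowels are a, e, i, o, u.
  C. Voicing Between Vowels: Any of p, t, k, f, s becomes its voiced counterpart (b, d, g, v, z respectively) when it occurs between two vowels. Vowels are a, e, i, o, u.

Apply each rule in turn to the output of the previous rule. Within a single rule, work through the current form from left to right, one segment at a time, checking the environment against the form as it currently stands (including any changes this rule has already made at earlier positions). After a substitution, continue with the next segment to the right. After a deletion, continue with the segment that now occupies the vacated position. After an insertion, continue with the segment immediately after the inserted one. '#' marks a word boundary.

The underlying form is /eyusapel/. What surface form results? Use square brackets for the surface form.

A Nasal Place Assimilation: no change — [eyusapel]
B Initial Consonant Epenthesis: [eyusapel] → [teyusapel]
C Voicing Between Vowels: [teyusapel] → [teyuzabel]

[teyuzabel]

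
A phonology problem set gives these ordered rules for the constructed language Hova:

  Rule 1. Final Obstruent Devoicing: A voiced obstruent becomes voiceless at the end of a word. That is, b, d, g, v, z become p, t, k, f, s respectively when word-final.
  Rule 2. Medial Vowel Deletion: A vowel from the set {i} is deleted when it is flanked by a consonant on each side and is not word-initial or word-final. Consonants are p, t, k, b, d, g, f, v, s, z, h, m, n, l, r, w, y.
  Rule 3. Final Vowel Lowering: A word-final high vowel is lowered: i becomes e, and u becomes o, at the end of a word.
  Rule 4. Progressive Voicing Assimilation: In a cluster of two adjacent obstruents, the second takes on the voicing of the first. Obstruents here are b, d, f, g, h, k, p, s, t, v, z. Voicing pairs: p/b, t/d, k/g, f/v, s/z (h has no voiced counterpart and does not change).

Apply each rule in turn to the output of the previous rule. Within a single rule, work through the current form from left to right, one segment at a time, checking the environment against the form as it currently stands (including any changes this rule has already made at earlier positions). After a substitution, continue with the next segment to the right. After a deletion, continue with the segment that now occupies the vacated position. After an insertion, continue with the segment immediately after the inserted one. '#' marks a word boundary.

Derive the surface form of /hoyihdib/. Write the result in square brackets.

[hoyhtp]

Rule 1 Final Obstruent Devoicing: [hoyihdib] → [hoyihdip]
Rule 2 Medial Vowel Deletion: [hoyihdip] → [hoyhdp]
Rule 3 Final Vowel Lowering: no change — [hoyhdp]
Rule 4 Progressive Voicing Assimilation: [hoyhdp] → [hoyhtp]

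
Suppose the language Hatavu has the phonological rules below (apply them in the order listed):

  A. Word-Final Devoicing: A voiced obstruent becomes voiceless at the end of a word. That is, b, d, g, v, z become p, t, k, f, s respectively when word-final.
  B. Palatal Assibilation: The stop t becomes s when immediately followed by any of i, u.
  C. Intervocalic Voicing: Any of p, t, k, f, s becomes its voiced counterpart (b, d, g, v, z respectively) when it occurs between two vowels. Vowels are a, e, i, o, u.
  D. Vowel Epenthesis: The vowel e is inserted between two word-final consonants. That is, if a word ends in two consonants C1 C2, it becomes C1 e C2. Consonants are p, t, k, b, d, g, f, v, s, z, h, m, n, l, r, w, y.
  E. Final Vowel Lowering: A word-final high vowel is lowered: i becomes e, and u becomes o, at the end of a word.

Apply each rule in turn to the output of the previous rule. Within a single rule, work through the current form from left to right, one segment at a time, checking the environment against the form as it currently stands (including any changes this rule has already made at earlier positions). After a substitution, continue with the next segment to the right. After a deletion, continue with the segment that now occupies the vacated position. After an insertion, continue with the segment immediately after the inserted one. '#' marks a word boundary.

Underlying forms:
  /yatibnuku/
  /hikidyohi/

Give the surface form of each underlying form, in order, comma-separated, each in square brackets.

[yazibnugo], [higidyohe]

/yatibnuku/:
  A Word-Final Devoicing: no change — [yatibnuku]
  B Palatal Assibilation: [yatibnuku] → [yasibnuku]
  C Intervocalic Voicing: [yasibnuku] → [yazibnugu]
  D Vowel Epenthesis: no change — [yazibnugu]
  E Final Vowel Lowering: [yazibnugu] → [yazibnugo]
/hikidyohi/:
  A Word-Final Devoicing: no change — [hikidyohi]
  B Palatal Assibilation: no change — [hikidyohi]
  C Intervocalic Voicing: [hikidyohi] → [higidyohi]
  D Vowel Epenthesis: no change — [higidyohi]
  E Final Vowel Lowering: [higidyohi] → [higidyohe]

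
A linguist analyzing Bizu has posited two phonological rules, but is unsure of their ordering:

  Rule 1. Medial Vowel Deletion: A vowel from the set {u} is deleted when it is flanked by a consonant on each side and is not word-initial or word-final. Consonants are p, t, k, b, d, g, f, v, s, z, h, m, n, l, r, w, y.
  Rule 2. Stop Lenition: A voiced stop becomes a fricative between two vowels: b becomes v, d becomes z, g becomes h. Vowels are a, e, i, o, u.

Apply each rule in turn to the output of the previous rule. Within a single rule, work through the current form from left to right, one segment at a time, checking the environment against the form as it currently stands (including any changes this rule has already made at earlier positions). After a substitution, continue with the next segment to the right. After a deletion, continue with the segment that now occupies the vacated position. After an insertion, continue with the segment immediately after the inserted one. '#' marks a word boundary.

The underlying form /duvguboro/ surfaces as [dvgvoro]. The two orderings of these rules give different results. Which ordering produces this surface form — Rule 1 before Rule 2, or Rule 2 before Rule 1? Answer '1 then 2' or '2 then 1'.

Order 1 then 2:
  1 Medial Vowel Deletion: [duvguboro] → [dvgboro]
  2 Stop Lenition: no change — [dvgboro]
  result: [dvgboro]
Order 2 then 1:
  2 Stop Lenition: [duvguboro] → [duvguvoro]
  1 Medial Vowel Deletion: [duvguvoro] → [dvgvoro]
  result: [dvgvoro]

2 then 1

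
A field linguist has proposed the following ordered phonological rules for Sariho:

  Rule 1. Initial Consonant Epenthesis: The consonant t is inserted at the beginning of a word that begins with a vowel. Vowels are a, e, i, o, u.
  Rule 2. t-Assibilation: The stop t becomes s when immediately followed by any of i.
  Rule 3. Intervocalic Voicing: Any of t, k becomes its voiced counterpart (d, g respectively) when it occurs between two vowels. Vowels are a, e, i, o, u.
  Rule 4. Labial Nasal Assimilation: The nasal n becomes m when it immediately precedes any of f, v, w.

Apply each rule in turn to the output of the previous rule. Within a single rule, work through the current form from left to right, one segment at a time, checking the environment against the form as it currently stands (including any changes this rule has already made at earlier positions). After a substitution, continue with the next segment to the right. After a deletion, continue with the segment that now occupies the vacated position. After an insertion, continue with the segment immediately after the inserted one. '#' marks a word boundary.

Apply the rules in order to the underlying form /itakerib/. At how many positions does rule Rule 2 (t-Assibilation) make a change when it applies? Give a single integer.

1

Rule 1 Initial Consonant Epenthesis: [itakerib] → [titakerib]
Rule 2 t-Assibilation: [titakerib] → [sitakerib]
Rule 3 Intervocalic Voicing: [sitakerib] → [sidagerib]
Rule 4 Labial Nasal Assimilation: no change — [sidagerib]
Rule Rule 2 changed 1 position(s).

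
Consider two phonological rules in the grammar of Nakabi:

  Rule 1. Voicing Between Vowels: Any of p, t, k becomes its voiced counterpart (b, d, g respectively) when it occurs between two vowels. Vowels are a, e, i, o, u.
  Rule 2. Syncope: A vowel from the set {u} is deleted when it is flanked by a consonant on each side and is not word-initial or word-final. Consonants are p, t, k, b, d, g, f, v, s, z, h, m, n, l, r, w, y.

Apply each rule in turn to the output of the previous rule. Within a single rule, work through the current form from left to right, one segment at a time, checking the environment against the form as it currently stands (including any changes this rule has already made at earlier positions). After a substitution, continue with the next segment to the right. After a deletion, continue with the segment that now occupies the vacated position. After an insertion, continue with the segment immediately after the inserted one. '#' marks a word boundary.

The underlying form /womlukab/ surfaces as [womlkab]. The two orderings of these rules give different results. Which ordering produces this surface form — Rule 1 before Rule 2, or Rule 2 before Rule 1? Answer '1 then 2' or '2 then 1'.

Order 1 then 2:
  1 Voicing Between Vowels: [womlukab] → [womlugab]
  2 Syncope: [womlugab] → [womlgab]
  result: [womlgab]
Order 2 then 1:
  2 Syncope: [womlukab] → [womlkab]
  1 Voicing Between Vowels: no change — [womlkab]
  result: [womlkab]

2 then 1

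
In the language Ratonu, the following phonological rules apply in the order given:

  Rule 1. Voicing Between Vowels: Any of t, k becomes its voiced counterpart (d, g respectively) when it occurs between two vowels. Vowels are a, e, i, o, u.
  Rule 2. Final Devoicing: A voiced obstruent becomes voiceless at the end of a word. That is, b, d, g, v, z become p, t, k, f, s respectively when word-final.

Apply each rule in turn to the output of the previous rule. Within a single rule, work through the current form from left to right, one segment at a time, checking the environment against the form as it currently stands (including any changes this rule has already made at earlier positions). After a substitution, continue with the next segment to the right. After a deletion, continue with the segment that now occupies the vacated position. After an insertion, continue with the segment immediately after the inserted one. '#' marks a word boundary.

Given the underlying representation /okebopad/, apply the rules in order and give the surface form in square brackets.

[ogebopat]

Rule 1 Voicing Between Vowels: [okebopad] → [ogebopad]
Rule 2 Final Devoicing: [ogebopad] → [ogebopat]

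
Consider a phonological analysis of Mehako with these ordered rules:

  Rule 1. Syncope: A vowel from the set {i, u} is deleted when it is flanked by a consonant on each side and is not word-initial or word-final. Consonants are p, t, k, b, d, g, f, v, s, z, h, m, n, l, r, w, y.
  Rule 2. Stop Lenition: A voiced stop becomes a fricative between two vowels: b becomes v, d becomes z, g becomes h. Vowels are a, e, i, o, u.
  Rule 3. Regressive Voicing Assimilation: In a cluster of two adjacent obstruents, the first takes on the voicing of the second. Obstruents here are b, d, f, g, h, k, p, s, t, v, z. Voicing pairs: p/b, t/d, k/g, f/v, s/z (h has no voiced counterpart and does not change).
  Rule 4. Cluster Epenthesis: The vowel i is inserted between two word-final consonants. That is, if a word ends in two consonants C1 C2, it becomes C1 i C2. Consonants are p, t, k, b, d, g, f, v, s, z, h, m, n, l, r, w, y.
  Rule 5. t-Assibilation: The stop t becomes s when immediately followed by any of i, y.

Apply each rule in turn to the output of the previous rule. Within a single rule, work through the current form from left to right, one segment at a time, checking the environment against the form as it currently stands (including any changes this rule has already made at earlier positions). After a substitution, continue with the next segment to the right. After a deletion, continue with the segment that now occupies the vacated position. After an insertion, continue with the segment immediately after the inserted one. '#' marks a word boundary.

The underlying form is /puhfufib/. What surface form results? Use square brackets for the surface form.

Rule 1 Syncope: [puhfufib] → [phffb]
Rule 2 Stop Lenition: no change — [phffb]
Rule 3 Regressive Voicing Assimilation: [phffb] → [phfvb]
Rule 4 Cluster Epenthesis: [phfvb] → [phfvib]
Rule 5 t-Assibilation: no change — [phfvib]

[phfvib]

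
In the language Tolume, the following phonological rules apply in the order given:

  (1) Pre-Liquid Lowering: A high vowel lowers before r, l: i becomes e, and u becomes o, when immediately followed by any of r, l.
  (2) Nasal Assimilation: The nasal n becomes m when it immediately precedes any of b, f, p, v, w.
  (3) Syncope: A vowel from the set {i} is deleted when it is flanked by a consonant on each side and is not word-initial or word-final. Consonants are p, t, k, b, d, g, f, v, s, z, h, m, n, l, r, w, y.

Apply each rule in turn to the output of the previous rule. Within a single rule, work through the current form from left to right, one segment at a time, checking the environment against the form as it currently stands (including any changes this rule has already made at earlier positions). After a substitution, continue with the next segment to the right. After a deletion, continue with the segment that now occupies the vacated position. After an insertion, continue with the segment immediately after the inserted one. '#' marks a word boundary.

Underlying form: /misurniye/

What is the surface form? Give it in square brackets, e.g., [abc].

[msornye]

(1) Pre-Liquid Lowering: [misurniye] → [misorniye]
(2) Nasal Assimilation: no change — [misorniye]
(3) Syncope: [misorniye] → [msornye]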